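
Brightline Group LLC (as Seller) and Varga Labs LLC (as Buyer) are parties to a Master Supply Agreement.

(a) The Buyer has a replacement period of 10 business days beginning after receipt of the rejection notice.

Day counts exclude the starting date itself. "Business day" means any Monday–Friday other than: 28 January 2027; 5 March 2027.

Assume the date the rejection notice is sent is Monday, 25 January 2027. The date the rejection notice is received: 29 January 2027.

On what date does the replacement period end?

12 February 2027

From Friday, 29 January 2027, 10 business days (Feb 1, Feb 2, Feb 3, Feb 4, Feb 5, Feb 8, Feb 9, Feb 10, Feb 11, Feb 12, skipping weekends) brings us to Friday, 12 February 2027, which is the last day of the replacement period.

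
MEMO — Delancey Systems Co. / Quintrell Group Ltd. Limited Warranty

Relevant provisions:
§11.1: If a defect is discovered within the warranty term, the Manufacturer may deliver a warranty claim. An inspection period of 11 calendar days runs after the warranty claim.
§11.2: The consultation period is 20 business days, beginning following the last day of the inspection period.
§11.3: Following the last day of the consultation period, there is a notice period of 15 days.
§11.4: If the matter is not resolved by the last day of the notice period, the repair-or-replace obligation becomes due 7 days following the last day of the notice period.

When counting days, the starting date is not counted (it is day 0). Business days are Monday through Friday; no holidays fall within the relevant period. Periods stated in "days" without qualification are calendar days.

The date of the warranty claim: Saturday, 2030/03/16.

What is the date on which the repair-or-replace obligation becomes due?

Adding 11 calendar days to 2030/03/16 gives 2030/03/27, which is the last day of the inspection period.
The last day of the consultation period: counting 20 business days from Wednesday, 2030/03/27 (Mar 28, Mar 29, Apr 1, Apr 2, …, Apr 22, Apr 23, Apr 24, skipping weekends) reaches Wednesday, 2030/04/24.
The last day of the notice period: 2030/04/24 + 15 days = 2030/05/09.
The date on which the repair-or-replace obligation becomes due: 2030/05/09 + 7 days = 2030/05/16.

2030/05/16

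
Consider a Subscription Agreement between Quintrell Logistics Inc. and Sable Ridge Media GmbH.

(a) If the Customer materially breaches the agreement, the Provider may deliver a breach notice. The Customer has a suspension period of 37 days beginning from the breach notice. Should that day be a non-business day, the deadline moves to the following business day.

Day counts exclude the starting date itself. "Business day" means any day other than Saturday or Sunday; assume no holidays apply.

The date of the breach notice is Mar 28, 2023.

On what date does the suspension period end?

May 4, 2023

The last day of the suspension period: 37 calendar days after Mar 28, 2023 is May 4, 2023. May 4, 2023 is a Thursday, so no roll-forward applies.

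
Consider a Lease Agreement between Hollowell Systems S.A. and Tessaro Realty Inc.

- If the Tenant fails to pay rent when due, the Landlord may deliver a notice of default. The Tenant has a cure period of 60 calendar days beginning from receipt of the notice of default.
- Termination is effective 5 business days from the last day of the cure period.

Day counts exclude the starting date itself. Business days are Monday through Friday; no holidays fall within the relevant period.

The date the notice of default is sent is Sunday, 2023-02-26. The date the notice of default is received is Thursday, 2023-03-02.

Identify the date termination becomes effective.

2023-05-08

The last day of the cure period: 2023-03-02 + 60 days = 2023-05-01.
The date termination becomes effective: counting 5 business days from Monday, 2023-05-01 (May 2, May 3, May 4, May 5, May 8, skipping weekends) reaches Monday, 2023-05-08.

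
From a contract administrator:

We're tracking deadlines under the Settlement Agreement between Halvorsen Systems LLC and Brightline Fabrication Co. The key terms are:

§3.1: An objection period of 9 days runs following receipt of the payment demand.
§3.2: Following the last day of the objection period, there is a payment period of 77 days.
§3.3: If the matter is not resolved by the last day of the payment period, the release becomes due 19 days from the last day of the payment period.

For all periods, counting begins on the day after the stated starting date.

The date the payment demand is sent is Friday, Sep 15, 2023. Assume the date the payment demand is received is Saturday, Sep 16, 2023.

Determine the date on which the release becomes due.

The last day of the objection period: 9 calendar days after Sep 16, 2023 is Sep 25, 2023.
Adding 77 calendar days to Sep 25, 2023 gives Dec 11, 2023, which is the last day of the payment period.
Adding 19 calendar days to Dec 11, 2023 gives Dec 30, 2023, which is the date on which the release becomes due.

Dec 30, 2023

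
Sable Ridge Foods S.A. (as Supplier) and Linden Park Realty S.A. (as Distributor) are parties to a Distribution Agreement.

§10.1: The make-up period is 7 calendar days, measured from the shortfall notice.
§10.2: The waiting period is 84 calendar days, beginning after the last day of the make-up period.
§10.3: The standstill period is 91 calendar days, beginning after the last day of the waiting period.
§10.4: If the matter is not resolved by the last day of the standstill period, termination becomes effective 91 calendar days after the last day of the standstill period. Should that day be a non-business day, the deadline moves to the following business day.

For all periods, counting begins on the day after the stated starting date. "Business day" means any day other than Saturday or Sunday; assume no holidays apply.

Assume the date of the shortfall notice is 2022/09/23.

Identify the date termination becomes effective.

2023/06/23

Adding 7 calendar days to 2022/09/23 gives 2022/09/30, which is the last day of the make-up period.
The last day of the waiting period: 84 calendar days after 2022/09/30 is 2022/12/23.
Adding 91 calendar days to 2022/12/23 gives 2023/03/24, which is the last day of the standstill period.
The date termination becomes effective: 91 calendar days after 2023/03/24 is 2023/06/23. 2023/06/23 is a Friday, so no roll-forward applies.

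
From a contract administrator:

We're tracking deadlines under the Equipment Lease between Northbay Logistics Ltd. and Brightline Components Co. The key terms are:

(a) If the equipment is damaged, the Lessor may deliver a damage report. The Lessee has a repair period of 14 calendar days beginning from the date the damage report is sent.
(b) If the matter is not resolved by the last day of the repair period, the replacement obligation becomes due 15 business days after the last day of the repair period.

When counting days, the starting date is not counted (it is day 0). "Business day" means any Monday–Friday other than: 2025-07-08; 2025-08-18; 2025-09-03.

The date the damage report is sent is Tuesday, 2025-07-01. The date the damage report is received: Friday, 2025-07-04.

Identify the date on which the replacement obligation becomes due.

The last day of the repair period: 2025-07-01 + 14 days = 2025-07-15.
The date on which the replacement obligation becomes due: 15 business days after Tuesday, 2025-07-15, skipping weekends — Jul 16, Jul 17, Jul 18, Jul 21, …, Aug 1, Aug 4, Aug 5 — lands on Tuesday, 2025-08-05.

2025-08-05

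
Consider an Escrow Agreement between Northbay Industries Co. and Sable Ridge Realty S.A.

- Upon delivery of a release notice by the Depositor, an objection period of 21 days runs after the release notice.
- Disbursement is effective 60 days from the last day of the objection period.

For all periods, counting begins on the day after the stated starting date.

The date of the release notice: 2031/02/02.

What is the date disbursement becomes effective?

2031/04/24

The last day of the objection period: 21 calendar days after 2031/02/02 is 2031/02/23.
The date disbursement becomes effective: 60 calendar days after 2031/02/23 is 2031/04/24.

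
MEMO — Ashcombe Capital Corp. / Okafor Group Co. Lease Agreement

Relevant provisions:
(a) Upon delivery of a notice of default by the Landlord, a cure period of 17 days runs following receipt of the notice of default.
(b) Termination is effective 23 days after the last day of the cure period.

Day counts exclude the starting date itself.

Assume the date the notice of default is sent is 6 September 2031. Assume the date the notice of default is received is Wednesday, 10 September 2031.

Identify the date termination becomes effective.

20 October 2031

The last day of the cure period: 10 September 2031 + 17 days = 27 September 2031.
The date termination becomes effective: 23 calendar days after 27 September 2031 is 20 October 2031.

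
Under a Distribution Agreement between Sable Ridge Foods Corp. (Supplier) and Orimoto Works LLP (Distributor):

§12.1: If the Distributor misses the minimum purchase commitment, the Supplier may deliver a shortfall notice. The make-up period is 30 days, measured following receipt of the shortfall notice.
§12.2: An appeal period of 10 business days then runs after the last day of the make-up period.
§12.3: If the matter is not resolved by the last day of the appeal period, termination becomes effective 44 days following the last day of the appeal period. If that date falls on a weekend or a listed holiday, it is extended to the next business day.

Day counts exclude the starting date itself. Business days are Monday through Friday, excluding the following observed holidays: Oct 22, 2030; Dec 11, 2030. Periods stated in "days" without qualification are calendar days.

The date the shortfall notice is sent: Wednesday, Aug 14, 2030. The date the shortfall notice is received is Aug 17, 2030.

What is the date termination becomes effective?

Nov 13, 2030

The last day of the make-up period: Aug 17, 2030 + 30 days = Sep 16, 2030.
The last day of the appeal period: 10 business days after Monday, Sep 16, 2030, skipping weekends — Sep 17, Sep 18, Sep 19, Sep 20, Sep 23, Sep 24, Sep 25, Sep 26, Sep 27, Sep 30 — lands on Monday, Sep 30, 2030.
Adding 44 calendar days to Sep 30, 2030 gives Nov 13, 2030, which is the date termination becomes effective. Nov 13, 2030 is a Wednesday and is not a listed holiday, so no roll-forward applies.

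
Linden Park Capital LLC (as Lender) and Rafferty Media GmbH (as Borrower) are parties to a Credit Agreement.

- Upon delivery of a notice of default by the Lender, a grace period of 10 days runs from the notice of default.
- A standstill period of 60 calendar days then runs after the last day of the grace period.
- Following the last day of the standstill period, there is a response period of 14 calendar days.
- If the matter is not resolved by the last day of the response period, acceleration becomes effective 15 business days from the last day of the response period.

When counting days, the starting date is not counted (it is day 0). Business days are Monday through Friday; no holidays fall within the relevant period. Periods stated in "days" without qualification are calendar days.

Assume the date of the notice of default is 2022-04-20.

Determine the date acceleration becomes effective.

2022-08-03

The last day of the grace period: 10 calendar days after 2022-04-20 is 2022-04-30.
Adding 60 calendar days to 2022-04-30 gives 2022-06-29, which is the last day of the standstill period.
Adding 14 calendar days to 2022-06-29 gives 2022-07-13, which is the last day of the response period.
From Wednesday, 2022-07-13, 15 business days (Jul 14, Jul 15, Jul 18, Jul 19, …, Aug 1, Aug 2, Aug 3, skipping weekends) brings us to Wednesday, 2022-08-03, which is the date acceleration becomes effective.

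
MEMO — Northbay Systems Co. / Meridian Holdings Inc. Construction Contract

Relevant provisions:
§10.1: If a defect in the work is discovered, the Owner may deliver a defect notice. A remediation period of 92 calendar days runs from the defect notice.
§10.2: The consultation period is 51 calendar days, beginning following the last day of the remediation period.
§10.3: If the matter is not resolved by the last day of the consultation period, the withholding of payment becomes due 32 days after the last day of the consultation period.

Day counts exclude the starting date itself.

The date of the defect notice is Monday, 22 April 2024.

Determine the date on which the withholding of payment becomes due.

14 October 2024

The last day of the remediation period: 22 April 2024 + 92 days = 23 July 2024.
The last day of the consultation period: 51 calendar days after 23 July 2024 is 12 September 2024.
Adding 32 calendar days to 12 September 2024 gives 14 October 2024, which is the date on which the withholding of payment becomes due.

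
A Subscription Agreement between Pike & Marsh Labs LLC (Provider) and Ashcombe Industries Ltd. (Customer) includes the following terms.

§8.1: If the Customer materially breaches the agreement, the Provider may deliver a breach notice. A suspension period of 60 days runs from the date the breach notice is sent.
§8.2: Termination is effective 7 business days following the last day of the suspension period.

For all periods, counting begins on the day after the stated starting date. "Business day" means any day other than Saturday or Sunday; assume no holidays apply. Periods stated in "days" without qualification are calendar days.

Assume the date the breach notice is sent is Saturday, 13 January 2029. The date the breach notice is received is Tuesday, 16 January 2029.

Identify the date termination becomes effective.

23 March 2029

Adding 60 calendar days to 13 January 2029 gives 14 March 2029, which is the last day of the suspension period.
From Wednesday, 14 March 2029, 7 business days (Mar 15, Mar 16, Mar 19, Mar 20, Mar 21, Mar 22, Mar 23, skipping weekends) brings us to Friday, 23 March 2029, which is the date termination becomes effective.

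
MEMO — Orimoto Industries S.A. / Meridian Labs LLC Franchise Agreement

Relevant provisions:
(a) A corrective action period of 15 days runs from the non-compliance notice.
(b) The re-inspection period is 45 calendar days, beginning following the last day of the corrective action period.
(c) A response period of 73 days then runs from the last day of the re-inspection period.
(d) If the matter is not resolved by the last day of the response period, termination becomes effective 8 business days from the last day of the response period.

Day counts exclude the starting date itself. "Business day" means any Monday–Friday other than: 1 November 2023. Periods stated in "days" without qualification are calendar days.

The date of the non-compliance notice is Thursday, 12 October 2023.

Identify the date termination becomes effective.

5 March 2024

Adding 15 calendar days to 12 October 2023 gives 27 October 2023, which is the last day of the corrective action period.
The last day of the re-inspection period: 45 calendar days after 27 October 2023 is 11 December 2023.
Adding 73 calendar days to 11 December 2023 gives 22 February 2024, which is the last day of the response period.
The date termination becomes effective: counting 8 business days from Thursday, 22 February 2024 (Feb 23, Feb 26, Feb 27, Feb 28, Feb 29, Mar 1, Mar 4, Mar 5, skipping weekends) reaches Tuesday, 5 March 2024.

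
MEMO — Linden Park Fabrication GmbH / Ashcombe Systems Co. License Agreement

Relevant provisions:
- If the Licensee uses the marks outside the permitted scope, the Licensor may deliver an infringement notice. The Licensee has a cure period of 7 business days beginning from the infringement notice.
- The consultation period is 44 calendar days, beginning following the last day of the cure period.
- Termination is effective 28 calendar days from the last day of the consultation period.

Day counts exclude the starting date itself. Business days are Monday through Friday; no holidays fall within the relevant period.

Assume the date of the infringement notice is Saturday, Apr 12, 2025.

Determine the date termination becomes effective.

The last day of the cure period: counting 7 business days from Saturday, Apr 12, 2025 (Apr 14, Apr 15, Apr 16, Apr 17, Apr 18, Apr 21, Apr 22, skipping weekends) reaches Tuesday, Apr 22, 2025.
The last day of the consultation period: Apr 22, 2025 + 44 days = Jun 5, 2025.
The date termination becomes effective: Jun 5, 2025 + 28 days = Jul 3, 2025.

Jul 3, 2025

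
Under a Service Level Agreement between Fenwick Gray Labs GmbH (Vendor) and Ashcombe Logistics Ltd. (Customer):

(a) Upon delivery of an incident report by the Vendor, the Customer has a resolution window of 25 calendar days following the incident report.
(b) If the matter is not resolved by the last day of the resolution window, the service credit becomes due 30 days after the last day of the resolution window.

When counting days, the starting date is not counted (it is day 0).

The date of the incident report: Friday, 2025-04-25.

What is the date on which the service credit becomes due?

2025-06-19

The last day of the resolution window: 25 calendar days after 2025-04-25 is 2025-05-20.
Adding 30 calendar days to 2025-05-20 gives 2025-06-19, which is the date on which the service credit becomes due.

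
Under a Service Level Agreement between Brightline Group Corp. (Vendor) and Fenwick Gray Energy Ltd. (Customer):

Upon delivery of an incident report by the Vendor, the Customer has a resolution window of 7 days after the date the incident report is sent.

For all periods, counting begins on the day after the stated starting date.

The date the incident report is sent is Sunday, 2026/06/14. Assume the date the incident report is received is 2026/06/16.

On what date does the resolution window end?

The last day of the resolution window: 7 calendar days after 2026/06/14 is 2026/06/21.

2026/06/21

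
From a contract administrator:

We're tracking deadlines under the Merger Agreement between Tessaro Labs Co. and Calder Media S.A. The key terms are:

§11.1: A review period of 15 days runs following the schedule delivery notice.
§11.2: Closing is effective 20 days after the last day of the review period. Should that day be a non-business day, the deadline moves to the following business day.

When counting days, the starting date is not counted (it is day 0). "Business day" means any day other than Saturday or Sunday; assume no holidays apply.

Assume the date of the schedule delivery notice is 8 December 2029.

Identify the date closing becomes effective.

14 January 2030

The last day of the review period: 8 December 2029 + 15 days = 23 December 2029.
The date closing becomes effective: 20 calendar days after 23 December 2029 is 12 January 2030. That falls on a Saturday, so it rolls to the next business day, Monday, 14 January 2030.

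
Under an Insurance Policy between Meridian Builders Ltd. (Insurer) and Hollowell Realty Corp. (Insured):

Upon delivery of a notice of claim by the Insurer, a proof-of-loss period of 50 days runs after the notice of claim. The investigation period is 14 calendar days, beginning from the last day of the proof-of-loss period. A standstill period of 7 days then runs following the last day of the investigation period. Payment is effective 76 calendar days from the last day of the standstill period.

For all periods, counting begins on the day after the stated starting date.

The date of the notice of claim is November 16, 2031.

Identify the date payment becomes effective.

The last day of the proof-of-loss period: 50 calendar days after November 16, 2031 is January 5, 2032.
The last day of the investigation period: 14 calendar days after January 5, 2032 is January 19, 2032.
Adding 7 calendar days to January 19, 2032 gives January 26, 2032, which is the last day of the standstill period.
The date payment becomes effective: January 26, 2032 + 76 days = April 11, 2032.

April 11, 2032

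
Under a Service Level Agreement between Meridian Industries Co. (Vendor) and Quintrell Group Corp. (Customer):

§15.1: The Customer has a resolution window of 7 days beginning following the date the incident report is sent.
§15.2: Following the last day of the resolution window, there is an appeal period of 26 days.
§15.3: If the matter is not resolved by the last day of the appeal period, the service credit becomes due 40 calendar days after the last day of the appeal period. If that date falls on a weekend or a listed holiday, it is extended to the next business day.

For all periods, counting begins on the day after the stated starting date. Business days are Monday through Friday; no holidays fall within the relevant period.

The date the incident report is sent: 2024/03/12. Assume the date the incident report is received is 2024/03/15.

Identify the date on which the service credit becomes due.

The last day of the resolution window: 7 calendar days after 2024/03/12 is 2024/03/19.
The last day of the appeal period: 2024/03/19 + 26 days = 2024/04/14.
Adding 40 calendar days to 2024/04/14 gives 2024/05/24, which is the date on which the service credit becomes due. 2024/05/24 is a Friday, so no roll-forward applies.

2024/05/24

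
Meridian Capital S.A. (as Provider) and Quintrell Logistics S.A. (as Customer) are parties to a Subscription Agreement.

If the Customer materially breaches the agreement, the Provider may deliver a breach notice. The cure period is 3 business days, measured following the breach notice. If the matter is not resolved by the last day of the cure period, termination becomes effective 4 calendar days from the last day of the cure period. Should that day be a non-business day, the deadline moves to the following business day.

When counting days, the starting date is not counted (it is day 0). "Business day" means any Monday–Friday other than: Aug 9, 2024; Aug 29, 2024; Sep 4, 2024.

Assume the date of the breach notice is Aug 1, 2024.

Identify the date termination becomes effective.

Aug 12, 2024

The last day of the cure period: 3 business days after Thursday, Aug 1, 2024, skipping weekends — Aug 2, Aug 5, Aug 6 — lands on Tuesday, Aug 6, 2024.
The date termination becomes effective: 4 calendar days after Aug 6, 2024 is Aug 10, 2024. That falls on a Saturday, so it rolls to the next business day, Monday, Aug 12, 2024.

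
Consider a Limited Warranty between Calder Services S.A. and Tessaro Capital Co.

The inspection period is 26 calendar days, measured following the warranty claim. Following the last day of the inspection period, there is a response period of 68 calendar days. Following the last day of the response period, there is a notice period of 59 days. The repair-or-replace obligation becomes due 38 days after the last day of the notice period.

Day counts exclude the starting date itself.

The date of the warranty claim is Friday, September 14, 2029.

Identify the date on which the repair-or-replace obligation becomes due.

March 24, 2030

The last day of the inspection period: September 14, 2029 + 26 days = October 10, 2029.
Adding 68 calendar days to October 10, 2029 gives December 17, 2029, which is the last day of the response period.
The last day of the notice period: December 17, 2029 + 59 days = February 14, 2030.
The date on which the repair-or-replace obligation becomes due: 38 calendar days after February 14, 2030 is March 24, 2030.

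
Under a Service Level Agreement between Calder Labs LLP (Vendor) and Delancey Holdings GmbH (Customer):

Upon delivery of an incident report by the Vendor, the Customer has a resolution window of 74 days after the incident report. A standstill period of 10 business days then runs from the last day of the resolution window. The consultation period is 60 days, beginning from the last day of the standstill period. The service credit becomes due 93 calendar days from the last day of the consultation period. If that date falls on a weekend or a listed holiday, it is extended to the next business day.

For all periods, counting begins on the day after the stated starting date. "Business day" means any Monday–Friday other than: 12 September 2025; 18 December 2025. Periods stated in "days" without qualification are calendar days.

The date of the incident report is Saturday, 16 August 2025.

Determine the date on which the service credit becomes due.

14 April 2026

The last day of the resolution window: 16 August 2025 + 74 days = 29 October 2025.
From Wednesday, 29 October 2025, 10 business days (Oct 30, Oct 31, Nov 3, Nov 4, Nov 5, Nov 6, Nov 7, Nov 10, Nov 11, Nov 12, skipping weekends) brings us to Wednesday, 12 November 2025, which is the last day of the standstill period.
The last day of the consultation period: 60 calendar days after 12 November 2025 is 11 January 2026.
Adding 93 calendar days to 11 January 2026 gives 14 April 2026, which is the date on which the service credit becomes due. 14 April 2026 is a Tuesday and is not a listed holiday, so no roll-forward applies.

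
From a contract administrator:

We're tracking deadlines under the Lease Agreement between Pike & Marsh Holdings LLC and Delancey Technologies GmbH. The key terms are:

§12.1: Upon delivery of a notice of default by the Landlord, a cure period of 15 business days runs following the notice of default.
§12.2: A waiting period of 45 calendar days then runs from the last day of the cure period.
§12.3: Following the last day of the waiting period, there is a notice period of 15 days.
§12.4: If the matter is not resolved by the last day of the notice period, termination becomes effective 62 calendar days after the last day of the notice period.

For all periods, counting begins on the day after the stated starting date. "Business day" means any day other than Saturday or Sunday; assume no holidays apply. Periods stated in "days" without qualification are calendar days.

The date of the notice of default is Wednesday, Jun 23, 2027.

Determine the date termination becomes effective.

The last day of the cure period: 15 business days after Wednesday, Jun 23, 2027, skipping weekends — Jun 24, Jun 25, Jun 28, Jun 29, …, Jul 12, Jul 13, Jul 14 — lands on Wednesday, Jul 14, 2027.
The last day of the waiting period: 45 calendar days after Jul 14, 2027 is Aug 28, 2027.
Adding 15 calendar days to Aug 28, 2027 gives Sep 12, 2027, which is the last day of the notice period.
Adding 62 calendar days to Sep 12, 2027 gives Nov 13, 2027, which is the date termination becomes effective.

Nov 13, 2027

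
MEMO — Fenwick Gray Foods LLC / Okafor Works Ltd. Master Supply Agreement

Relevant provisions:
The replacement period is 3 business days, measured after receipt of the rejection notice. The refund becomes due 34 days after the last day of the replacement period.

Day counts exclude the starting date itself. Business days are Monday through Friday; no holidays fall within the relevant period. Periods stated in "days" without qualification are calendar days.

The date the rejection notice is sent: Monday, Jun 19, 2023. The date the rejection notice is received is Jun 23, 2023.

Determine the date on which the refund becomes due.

From Friday, Jun 23, 2023, 3 business days (Jun 26, Jun 27, Jun 28, skipping weekends) brings us to Wednesday, Jun 28, 2023, which is the last day of the replacement period.
The date on which the refund becomes due: Jun 28, 2023 + 34 days = Aug 1, 2023.

Aug 1, 2023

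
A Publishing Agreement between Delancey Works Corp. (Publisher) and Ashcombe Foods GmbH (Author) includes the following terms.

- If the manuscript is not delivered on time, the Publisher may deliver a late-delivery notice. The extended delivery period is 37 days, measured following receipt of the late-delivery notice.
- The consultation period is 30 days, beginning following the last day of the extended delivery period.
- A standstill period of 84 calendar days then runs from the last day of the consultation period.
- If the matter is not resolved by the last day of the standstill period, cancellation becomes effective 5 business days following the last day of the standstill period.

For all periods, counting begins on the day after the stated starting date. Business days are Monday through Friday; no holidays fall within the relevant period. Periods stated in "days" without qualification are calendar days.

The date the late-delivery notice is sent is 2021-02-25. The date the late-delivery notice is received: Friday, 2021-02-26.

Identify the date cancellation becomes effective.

The last day of the extended delivery period: 37 calendar days after 2021-02-26 is 2021-04-04.
The last day of the consultation period: 30 calendar days after 2021-04-04 is 2021-05-04.
Adding 84 calendar days to 2021-05-04 gives 2021-07-27, which is the last day of the standstill period.
From Tuesday, 2021-07-27, 5 business days (Jul 28, Jul 29, Jul 30, Aug 2, Aug 3, skipping weekends) brings us to Tuesday, 2021-08-03, which is the date cancellation becomes effective.

2021-08-03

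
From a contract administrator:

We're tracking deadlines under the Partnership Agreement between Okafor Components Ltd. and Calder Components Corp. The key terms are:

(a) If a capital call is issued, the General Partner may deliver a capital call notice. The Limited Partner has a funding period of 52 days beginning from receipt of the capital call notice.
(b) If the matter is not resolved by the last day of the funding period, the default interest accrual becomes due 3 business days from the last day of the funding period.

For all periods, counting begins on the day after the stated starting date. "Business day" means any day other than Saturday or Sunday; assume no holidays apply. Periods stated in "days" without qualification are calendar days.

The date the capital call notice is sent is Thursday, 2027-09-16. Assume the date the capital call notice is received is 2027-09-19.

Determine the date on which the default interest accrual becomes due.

2027-11-15

The last day of the funding period: 52 calendar days after 2027-09-19 is 2027-11-10.
The date on which the default interest accrual becomes due: counting 3 business days from Wednesday, 2027-11-10 (Nov 11, Nov 12, Nov 15, skipping weekends) reaches Monday, 2027-11-15.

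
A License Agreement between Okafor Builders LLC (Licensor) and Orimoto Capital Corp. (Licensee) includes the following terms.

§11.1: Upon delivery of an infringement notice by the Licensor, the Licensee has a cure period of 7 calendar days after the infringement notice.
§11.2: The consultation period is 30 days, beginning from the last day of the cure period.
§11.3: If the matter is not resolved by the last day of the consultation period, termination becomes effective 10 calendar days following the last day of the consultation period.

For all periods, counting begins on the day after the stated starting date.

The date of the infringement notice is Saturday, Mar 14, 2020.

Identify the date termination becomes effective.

The last day of the cure period: Mar 14, 2020 + 7 days = Mar 21, 2020.
The last day of the consultation period: Mar 21, 2020 + 30 days = Apr 20, 2020.
The date termination becomes effective: Apr 20, 2020 + 10 days = Apr 30, 2020.

Apr 30, 2020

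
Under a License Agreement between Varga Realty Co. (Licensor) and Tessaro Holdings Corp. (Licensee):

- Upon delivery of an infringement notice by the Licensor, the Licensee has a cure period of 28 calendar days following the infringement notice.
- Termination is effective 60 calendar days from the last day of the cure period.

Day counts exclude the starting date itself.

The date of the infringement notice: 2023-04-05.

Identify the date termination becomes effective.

2023-07-02

The last day of the cure period: 28 calendar days after 2023-04-05 is 2023-05-03.
The date termination becomes effective: 60 calendar days after 2023-05-03 is 2023-07-02.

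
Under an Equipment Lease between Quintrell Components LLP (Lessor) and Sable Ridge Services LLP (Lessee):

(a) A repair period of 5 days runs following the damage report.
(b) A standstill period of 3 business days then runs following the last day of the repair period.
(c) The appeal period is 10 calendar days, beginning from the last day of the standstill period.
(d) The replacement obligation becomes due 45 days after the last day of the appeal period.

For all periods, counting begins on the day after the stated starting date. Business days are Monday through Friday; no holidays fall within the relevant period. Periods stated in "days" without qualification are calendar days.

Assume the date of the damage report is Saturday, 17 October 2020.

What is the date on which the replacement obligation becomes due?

The last day of the repair period: 5 calendar days after 17 October 2020 is 22 October 2020.
The last day of the standstill period: 3 business days after Thursday, 22 October 2020, skipping weekends — Oct 23, Oct 26, Oct 27 — lands on Tuesday, 27 October 2020.
The last day of the appeal period: 10 calendar days after 27 October 2020 is 6 November 2020.
Adding 45 calendar days to 6 November 2020 gives 21 December 2020, which is the date on which the replacement obligation becomes due.

21 December 2020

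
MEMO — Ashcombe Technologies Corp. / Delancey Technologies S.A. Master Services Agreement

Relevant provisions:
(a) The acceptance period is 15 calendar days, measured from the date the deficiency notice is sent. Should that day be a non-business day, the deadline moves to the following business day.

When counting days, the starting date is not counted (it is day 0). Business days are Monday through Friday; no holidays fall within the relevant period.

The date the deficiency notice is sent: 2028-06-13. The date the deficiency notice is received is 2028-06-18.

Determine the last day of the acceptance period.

2028-06-28

Adding 15 calendar days to 2028-06-13 gives 2028-06-28, which is the last day of the acceptance period. 2028-06-28 is a Wednesday, so no roll-forward applies.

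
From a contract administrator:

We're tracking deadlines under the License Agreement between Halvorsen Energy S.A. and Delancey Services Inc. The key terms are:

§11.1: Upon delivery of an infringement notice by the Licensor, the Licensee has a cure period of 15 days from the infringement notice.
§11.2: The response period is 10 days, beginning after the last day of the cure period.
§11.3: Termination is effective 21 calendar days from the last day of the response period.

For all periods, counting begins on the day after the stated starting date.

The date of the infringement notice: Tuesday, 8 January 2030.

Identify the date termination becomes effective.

23 February 2030

The last day of the cure period: 8 January 2030 + 15 days = 23 January 2030.
Adding 10 calendar days to 23 January 2030 gives 2 February 2030, which is the last day of the response period.
Adding 21 calendar days to 2 February 2030 gives 23 February 2030, which is the date termination becomes effective.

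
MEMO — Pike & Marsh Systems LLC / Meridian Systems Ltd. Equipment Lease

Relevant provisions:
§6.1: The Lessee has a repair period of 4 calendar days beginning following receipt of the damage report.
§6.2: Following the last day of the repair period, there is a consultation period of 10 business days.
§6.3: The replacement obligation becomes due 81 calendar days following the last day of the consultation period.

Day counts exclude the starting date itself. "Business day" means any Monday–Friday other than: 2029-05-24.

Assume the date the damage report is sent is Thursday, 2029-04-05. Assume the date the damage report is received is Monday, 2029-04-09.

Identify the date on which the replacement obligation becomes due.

2029-07-17

The last day of the repair period: 4 calendar days after 2029-04-09 is 2029-04-13.
The last day of the consultation period: 10 business days after Friday, 2029-04-13, skipping weekends — Apr 16, Apr 17, Apr 18, Apr 19, Apr 20, Apr 23, Apr 24, Apr 25, Apr 26, Apr 27 — lands on Friday, 2029-04-27.
The date on which the replacement obligation becomes due: 81 calendar days after 2029-04-27 is 2029-07-17.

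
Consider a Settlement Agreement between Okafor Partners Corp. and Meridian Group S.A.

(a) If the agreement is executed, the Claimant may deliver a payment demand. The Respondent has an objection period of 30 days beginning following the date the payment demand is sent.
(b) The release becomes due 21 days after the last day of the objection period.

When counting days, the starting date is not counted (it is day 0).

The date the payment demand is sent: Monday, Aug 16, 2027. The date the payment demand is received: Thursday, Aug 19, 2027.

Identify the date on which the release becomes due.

Oct 6, 2027

The last day of the objection period: Aug 16, 2027 + 30 days = Sep 15, 2027.
Adding 21 calendar days to Sep 15, 2027 gives Oct 6, 2027, which is the date on which the release becomes due.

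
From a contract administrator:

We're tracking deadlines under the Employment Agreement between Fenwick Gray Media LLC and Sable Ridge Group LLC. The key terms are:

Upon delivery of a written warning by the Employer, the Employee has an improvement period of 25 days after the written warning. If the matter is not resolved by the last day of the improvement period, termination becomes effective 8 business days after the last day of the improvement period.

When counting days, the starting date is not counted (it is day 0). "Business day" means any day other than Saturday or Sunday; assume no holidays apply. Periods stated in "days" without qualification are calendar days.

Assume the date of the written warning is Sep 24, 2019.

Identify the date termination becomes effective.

Oct 30, 2019

The last day of the improvement period: 25 calendar days after Sep 24, 2019 is Oct 19, 2019.
From Saturday, Oct 19, 2019, 8 business days (Oct 21, Oct 22, Oct 23, Oct 24, Oct 25, Oct 28, Oct 29, Oct 30, skipping weekends) brings us to Wednesday, Oct 30, 2019, which is the date termination becomes effective.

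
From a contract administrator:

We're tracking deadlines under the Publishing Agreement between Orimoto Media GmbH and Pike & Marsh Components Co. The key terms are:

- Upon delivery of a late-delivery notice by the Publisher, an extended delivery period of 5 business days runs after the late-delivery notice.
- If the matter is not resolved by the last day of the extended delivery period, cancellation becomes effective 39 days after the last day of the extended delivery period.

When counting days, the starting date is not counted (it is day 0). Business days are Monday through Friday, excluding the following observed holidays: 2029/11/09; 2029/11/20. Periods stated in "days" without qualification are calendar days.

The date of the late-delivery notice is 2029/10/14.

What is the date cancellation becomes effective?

2029/11/27

The last day of the extended delivery period: counting 5 business days from Sunday, 2029/10/14 (Oct 15, Oct 16, Oct 17, Oct 18, Oct 19, skipping weekends) reaches Friday, 2029/10/19.
The date cancellation becomes effective: 39 calendar days after 2029/10/19 is 2029/11/27.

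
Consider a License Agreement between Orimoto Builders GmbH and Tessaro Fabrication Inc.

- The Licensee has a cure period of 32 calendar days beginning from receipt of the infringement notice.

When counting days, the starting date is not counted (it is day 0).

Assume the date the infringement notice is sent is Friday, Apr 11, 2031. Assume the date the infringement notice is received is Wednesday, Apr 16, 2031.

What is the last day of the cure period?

May 18, 2031

The last day of the cure period: Apr 16, 2031 + 32 days = May 18, 2031.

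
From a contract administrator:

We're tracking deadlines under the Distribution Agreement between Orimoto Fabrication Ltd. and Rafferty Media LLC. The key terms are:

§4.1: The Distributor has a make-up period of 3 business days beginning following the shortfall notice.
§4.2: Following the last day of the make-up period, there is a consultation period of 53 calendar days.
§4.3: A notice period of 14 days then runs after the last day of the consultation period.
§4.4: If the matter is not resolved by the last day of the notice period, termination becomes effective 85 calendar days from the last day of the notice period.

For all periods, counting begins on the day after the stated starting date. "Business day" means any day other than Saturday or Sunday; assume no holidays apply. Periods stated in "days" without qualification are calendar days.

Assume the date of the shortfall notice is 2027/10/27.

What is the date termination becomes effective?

From Wednesday, 2027/10/27, 3 business days (Oct 28, Oct 29, Nov 1, skipping weekends) brings us to Monday, 2027/11/01, which is the last day of the make-up period.
Adding 53 calendar days to 2027/11/01 gives 2027/12/24, which is the last day of the consultation period.
The last day of the notice period: 2027/12/24 + 14 days = 2028/01/07.
Adding 85 calendar days to 2028/01/07 gives 2028/04/01, which is the date termination becomes effective.

2028/04/01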